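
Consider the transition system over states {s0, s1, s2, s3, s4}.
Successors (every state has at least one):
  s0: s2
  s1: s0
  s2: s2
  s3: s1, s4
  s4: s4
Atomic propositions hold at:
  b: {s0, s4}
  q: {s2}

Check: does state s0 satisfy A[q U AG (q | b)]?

Sat(q | b) = {s0, s2, s4}
AG (q | b): greatest fixpoint, start Z0 = {s0, s2, s4}, keep only states in Sat with every successor in Z. Already a fixed point.
Sat(AG (q | b)) = {s0, s2, s4}
A[q U AG (q | b)]: least fixpoint, start Z0 = Sat(AG (q | b)) = {s0, s2, s4}, add states in Sat(q) with every successor in Z. Already a fixed point.
Sat(A[q U AG (q | b)]) = {s0, s2, s4}
s0 ∈ Sat(A[q U AG (q | b)]) = {s0, s2, s4}, so the formula holds at s0.

Yes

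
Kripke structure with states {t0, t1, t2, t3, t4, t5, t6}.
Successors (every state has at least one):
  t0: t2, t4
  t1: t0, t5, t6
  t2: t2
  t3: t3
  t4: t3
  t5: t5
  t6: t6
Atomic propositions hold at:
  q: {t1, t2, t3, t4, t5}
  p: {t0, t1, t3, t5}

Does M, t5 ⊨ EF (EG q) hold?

Yes

EG q: greatest fixpoint, start Z0 = {t1, t2, t3, t4, t5}, keep only states in Sat with some successor in Z. Already a fixed point.
Sat(EG q) = {t1, t2, t3, t4, t5}
EF (EG q): least fixpoint, start Z0 = {t1, t2, t3, t4, t5}, add states with some successor in Z. Z1 = {t0, t1, t2, t3, t4, t5}; fixed.
Sat(EF (EG q)) = {t0, t1, t2, t3, t4, t5}
t5 ∈ Sat(EF (EG q)) = {t0, t1, t2, t3, t4, t5}, so the formula holds at t5.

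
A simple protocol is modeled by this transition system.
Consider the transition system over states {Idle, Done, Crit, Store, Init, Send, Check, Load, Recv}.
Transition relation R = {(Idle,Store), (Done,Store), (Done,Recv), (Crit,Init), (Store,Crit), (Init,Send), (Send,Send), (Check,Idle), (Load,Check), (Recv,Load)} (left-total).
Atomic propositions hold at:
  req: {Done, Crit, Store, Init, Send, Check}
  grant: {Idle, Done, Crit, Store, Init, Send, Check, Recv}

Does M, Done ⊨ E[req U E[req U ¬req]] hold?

Yes

Sat(¬req) = {Idle, Load, Recv}
E[req U ¬req]: least fixpoint, start Z0 = Sat(¬req) = {Idle, Load, Recv}, add states in Sat(req) with some successor in Z. Z1 = {Idle, Done, Check, Load, Recv}; fixed.
Sat(E[req U ¬req]) = {Idle, Done, Check, Load, Recv}
E[req U E[req U ¬req]]: least fixpoint, start Z0 = Sat(E[req U ¬req]) = {Idle, Done, Check, Load, Recv}, add states in Sat(req) with some successor in Z. Already a fixed point.
Sat(E[req U E[req U ¬req]]) = {Idle, Done, Check, Load, Recv}
Done ∈ Sat(E[req U E[req U ¬req]]) = {Idle, Done, Check, Load, Recv}, so the formula holds at Done.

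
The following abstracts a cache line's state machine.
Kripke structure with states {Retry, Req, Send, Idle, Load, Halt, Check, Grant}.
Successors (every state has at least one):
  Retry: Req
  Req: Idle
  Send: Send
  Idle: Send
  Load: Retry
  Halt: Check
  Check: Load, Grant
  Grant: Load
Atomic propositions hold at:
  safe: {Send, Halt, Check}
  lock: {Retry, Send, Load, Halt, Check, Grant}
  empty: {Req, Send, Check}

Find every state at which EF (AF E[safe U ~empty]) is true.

{Retry, Req, Idle, Load, Halt, Check, Grant}

Sat(~empty) = {Retry, Idle, Load, Halt, Grant}
E[safe U ~empty]: least fixpoint, start Z0 = Sat(~empty) = {Retry, Idle, Load, Halt, Grant}, add states in Sat(safe) with some successor in Z. Z1 = {Retry, Idle, Load, Halt, Check, Grant}; fixed.
Sat(E[safe U ~empty]) = {Retry, Idle, Load, Halt, Check, Grant}
AF E[safe U ~empty]: least fixpoint, start Z0 = {Retry, Idle, Load, Halt, Check, Grant}, add states with every successor in Z. Z1 = {Retry, Req, Idle, Load, Halt, Check, Grant}; fixed.
Sat(AF E[safe U ~empty]) = {Retry, Req, Idle, Load, Halt, Check, Grant}
EF (AF E[safe U ~empty]): least fixpoint, start Z0 = {Retry, Req, Idle, Load, Halt, Check, Grant}, add states with some successor in Z. Already a fixed point.
Sat(EF (AF E[safe U ~empty])) = {Retry, Req, Idle, Load, Halt, Check, Grant}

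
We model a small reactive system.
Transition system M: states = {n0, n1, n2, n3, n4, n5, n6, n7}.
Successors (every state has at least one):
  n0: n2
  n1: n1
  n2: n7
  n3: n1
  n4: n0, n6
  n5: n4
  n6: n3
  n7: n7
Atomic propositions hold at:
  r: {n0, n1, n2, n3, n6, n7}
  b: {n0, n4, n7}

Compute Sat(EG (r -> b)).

{n7}

Sat(r -> b) = {n0, n4, n5, n7}
EG (r -> b): greatest fixpoint, start Z0 = {n0, n4, n5, n7}, keep only states in Sat with some successor in Z. Z1 = {n4, n5, n7}; Z2 = {n5, n7}; Z3 = {n7}; fixed.
Sat(EG (r -> b)) = {n7}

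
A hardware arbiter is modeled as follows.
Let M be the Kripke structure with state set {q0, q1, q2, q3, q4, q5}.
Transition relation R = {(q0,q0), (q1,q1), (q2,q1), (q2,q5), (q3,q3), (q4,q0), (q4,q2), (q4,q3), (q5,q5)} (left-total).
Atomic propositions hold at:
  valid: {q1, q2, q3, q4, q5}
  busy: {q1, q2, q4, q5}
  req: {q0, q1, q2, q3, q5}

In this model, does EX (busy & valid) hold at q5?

Yes

Sat(busy & valid) = {q1, q2, q4, q5}
Sat(EX (busy & valid)) = {s : some successor in {q1, q2, q4, q5}} = {q1, q2, q4, q5}
q5 ∈ Sat(EX (busy & valid)) = {q1, q2, q4, q5}, so the formula holds at q5.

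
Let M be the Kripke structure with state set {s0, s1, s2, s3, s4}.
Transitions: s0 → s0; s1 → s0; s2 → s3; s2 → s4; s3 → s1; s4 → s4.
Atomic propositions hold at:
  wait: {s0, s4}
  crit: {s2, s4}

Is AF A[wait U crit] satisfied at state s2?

Yes

A[wait U crit]: least fixpoint, start Z0 = Sat(crit) = {s2, s4}, add states in Sat(wait) with every successor in Z. Already a fixed point.
Sat(A[wait U crit]) = {s2, s4}
AF A[wait U crit]: least fixpoint, start Z0 = {s2, s4}, add states with every successor in Z. Already a fixed point.
Sat(AF A[wait U crit]) = {s2, s4}
s2 ∈ Sat(AF A[wait U crit]) = {s2, s4}, so the formula holds at s2.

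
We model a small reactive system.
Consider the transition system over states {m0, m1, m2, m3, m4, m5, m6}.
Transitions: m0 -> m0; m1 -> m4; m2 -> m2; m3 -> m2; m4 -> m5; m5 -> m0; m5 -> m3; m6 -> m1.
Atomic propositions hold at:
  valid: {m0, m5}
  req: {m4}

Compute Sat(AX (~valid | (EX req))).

Sat(~valid) = {m1, m2, m3, m4, m6}
Sat(EX req) = {s : some successor in {m4}} = {m1}
Sat(~valid | (EX req)) = {m1, m2, m3, m4, m6}
Sat(AX (~valid | (EX req))) = {s : every successor in {m1, m2, m3, m4, m6}} = {m1, m2, m3, m6}

{m1, m2, m3, m6}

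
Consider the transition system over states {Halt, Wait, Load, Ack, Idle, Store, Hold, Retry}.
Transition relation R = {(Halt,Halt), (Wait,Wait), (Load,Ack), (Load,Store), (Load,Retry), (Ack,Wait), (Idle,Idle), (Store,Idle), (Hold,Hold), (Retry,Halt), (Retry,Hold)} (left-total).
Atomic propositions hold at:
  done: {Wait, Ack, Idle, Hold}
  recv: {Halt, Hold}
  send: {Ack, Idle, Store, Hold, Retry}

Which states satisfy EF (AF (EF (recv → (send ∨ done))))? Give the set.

{Wait, Load, Ack, Idle, Store, Hold, Retry}

Sat(send ∨ done) = {Wait, Ack, Idle, Store, Hold, Retry}
Sat(recv → (send ∨ done)) = {Wait, Load, Ack, Idle, Store, Hold, Retry}
EF (recv → (send ∨ done)): least fixpoint, start Z0 = {Wait, Load, Ack, Idle, Store, Hold, Retry}, add states with some successor in Z. Already a fixed point.
Sat(EF (recv → (send ∨ done))) = {Wait, Load, Ack, Idle, Store, Hold, Retry}
AF (EF (recv → (send ∨ done))): least fixpoint, start Z0 = {Wait, Load, Ack, Idle, Store, Hold, Retry}, add states with every successor in Z. Already a fixed point.
Sat(AF (EF (recv → (send ∨ done)))) = {Wait, Load, Ack, Idle, Store, Hold, Retry}
EF (AF (EF (recv → (send ∨ done)))): least fixpoint, start Z0 = {Wait, Load, Ack, Idle, Store, Hold, Retry}, add states with some successor in Z. Already a fixed point.
Sat(EF (AF (EF (recv → (send ∨ done))))) = {Wait, Load, Ack, Idle, Store, Hold, Retry}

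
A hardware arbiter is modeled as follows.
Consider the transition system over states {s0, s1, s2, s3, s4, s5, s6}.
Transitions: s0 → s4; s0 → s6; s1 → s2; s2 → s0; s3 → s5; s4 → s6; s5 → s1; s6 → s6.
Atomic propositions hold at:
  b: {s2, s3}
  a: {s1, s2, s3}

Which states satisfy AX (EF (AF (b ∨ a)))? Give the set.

Sat(b ∨ a) = {s1, s2, s3}
AF (b ∨ a): least fixpoint, start Z0 = {s1, s2, s3}, add states with every successor in Z. Z1 = {s1, s2, s3, s5}; fixed.
Sat(AF (b ∨ a)) = {s1, s2, s3, s5}
EF (AF (b ∨ a)): least fixpoint, start Z0 = {s1, s2, s3, s5}, add states with some successor in Z. Already a fixed point.
Sat(EF (AF (b ∨ a))) = {s1, s2, s3, s5}
Sat(AX (EF (AF (b ∨ a)))) = {s : every successor in {s1, s2, s3, s5}} = {s1, s3, s5}

{s1, s3, s5}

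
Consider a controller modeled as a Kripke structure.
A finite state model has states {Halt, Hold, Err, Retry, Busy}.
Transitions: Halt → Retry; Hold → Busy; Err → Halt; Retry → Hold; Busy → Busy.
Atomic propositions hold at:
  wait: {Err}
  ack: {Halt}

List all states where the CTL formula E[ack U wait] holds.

{Err}

E[ack U wait]: least fixpoint, start Z0 = Sat(wait) = {Err}, add states in Sat(ack) with some successor in Z. Already a fixed point.
Sat(E[ack U wait]) = {Err}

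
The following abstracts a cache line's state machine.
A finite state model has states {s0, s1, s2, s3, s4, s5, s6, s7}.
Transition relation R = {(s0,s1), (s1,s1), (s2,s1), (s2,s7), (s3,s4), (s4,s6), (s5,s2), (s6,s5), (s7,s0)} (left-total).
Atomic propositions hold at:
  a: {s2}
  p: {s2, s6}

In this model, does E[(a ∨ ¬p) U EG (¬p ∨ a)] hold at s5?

Yes

Sat(¬p) = {s0, s1, s3, s4, s5, s7}
Sat(a ∨ ¬p) = {s0, s1, s2, s3, s4, s5, s7}
Sat(¬p ∨ a) = {s0, s1, s2, s3, s4, s5, s7}
EG (¬p ∨ a): greatest fixpoint, start Z0 = {s0, s1, s2, s3, s4, s5, s7}, keep only states in Sat with some successor in Z. Z1 = {s0, s1, s2, s3, s5, s7}; Z2 = {s0, s1, s2, s5, s7}; fixed.
Sat(EG (¬p ∨ a)) = {s0, s1, s2, s5, s7}
E[(a ∨ ¬p) U EG (¬p ∨ a)]: least fixpoint, start Z0 = Sat(EG (¬p ∨ a)) = {s0, s1, s2, s5, s7}, add states in Sat(a ∨ ¬p) with some successor in Z. Already a fixed point.
Sat(E[(a ∨ ¬p) U EG (¬p ∨ a)]) = {s0, s1, s2, s5, s7}
s5 ∈ Sat(E[(a ∨ ¬p) U EG (¬p ∨ a)]) = {s0, s1, s2, s5, s7}, so the formula holds at s5.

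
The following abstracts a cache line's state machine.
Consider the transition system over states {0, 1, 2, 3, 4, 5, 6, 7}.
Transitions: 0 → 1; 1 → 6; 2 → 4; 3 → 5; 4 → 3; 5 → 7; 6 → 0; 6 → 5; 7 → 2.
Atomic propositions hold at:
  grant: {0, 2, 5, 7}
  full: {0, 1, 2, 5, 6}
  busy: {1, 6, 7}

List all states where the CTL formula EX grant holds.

{3, 5, 6, 7}

Sat(EX grant) = {s : some successor in {0, 2, 5, 7}} = {3, 5, 6, 7}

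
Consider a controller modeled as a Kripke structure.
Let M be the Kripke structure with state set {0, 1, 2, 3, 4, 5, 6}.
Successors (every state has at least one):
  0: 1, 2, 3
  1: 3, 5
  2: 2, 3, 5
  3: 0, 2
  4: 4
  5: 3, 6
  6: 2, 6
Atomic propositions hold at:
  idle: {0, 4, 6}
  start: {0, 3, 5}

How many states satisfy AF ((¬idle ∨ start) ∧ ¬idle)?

Sat(¬idle) = {1, 2, 3, 5}
Sat(¬idle ∨ start) = {0, 1, 2, 3, 5}
Sat((¬idle ∨ start) ∧ ¬idle) = {1, 2, 3, 5}
AF ((¬idle ∨ start) ∧ ¬idle): least fixpoint, start Z0 = {1, 2, 3, 5}, add states with every successor in Z. Z1 = {0, 1, 2, 3, 5}; fixed.
Sat(AF ((¬idle ∨ start) ∧ ¬idle)) = {0, 1, 2, 3, 5}
|Sat(AF ((¬idle ∨ start) ∧ ¬idle))| = |{0, 1, 2, 3, 5}| = 5.

5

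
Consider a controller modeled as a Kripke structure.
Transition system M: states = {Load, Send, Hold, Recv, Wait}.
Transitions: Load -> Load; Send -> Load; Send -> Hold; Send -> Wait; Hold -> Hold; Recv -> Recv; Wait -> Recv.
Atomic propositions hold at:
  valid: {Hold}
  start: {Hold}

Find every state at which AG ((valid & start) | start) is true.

Sat(valid & start) = {Hold}
Sat((valid & start) | start) = {Hold}
AG ((valid & start) | start): greatest fixpoint, start Z0 = {Hold}, keep only states in Sat with every successor in Z. Already a fixed point.
Sat(AG ((valid & start) | start)) = {Hold}

{Hold}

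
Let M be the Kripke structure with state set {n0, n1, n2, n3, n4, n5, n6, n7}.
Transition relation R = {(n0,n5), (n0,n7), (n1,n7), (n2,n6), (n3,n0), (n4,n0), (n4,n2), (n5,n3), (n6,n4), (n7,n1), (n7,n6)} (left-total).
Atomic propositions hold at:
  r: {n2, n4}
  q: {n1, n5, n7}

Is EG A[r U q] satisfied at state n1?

Yes

A[r U q]: least fixpoint, start Z0 = Sat(q) = {n1, n5, n7}, add states in Sat(r) with every successor in Z. Already a fixed point.
Sat(A[r U q]) = {n1, n5, n7}
EG A[r U q]: greatest fixpoint, start Z0 = {n1, n5, n7}, keep only states in Sat with some successor in Z. Z1 = {n1, n7}; fixed.
Sat(EG A[r U q]) = {n1, n7}
n1 ∈ Sat(EG A[r U q]) = {n1, n7}, so the formula holds at n1.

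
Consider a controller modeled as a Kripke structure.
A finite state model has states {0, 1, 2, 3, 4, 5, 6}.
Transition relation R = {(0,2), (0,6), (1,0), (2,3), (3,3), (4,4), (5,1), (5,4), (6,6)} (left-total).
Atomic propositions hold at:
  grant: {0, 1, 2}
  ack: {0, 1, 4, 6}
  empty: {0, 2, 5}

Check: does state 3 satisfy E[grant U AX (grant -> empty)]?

Sat(grant -> empty) = {0, 2, 3, 4, 5, 6}
Sat(AX (grant -> empty)) = {s : every successor in {0, 2, 3, 4, 5, 6}} = {0, 1, 2, 3, 4, 6}
E[grant U AX (grant -> empty)]: least fixpoint, start Z0 = Sat(AX (grant -> empty)) = {0, 1, 2, 3, 4, 6}, add states in Sat(grant) with some successor in Z. Already a fixed point.
Sat(E[grant U AX (grant -> empty)]) = {0, 1, 2, 3, 4, 6}
3 ∈ Sat(E[grant U AX (grant -> empty)]) = {0, 1, 2, 3, 4, 6}, so the formula holds at 3.

Yes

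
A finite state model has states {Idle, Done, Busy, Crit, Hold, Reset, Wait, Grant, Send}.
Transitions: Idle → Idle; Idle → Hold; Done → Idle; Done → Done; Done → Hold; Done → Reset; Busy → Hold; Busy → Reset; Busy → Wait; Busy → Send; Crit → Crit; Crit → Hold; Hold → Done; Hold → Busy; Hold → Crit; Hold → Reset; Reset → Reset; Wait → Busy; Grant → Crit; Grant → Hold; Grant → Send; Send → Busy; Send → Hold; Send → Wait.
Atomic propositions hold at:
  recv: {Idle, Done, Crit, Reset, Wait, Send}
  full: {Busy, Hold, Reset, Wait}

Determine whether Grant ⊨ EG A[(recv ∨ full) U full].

Sat(recv ∨ full) = {Idle, Done, Busy, Crit, Hold, Reset, Wait, Send}
A[(recv ∨ full) U full]: least fixpoint, start Z0 = Sat(full) = {Busy, Hold, Reset, Wait}, add states in Sat(recv ∨ full) with every successor in Z. Z1 = {Busy, Hold, Reset, Wait, Send}; fixed.
Sat(A[(recv ∨ full) U full]) = {Busy, Hold, Reset, Wait, Send}
EG A[(recv ∨ full) U full]: greatest fixpoint, start Z0 = {Busy, Hold, Reset, Wait, Send}, keep only states in Sat with some successor in Z. Already a fixed point.
Sat(EG A[(recv ∨ full) U full]) = {Busy, Hold, Reset, Wait, Send}
Grant ∉ Sat(EG A[(recv ∨ full) U full]) = {Busy, Hold, Reset, Wait, Send}, so the formula does not hold at Grant.

No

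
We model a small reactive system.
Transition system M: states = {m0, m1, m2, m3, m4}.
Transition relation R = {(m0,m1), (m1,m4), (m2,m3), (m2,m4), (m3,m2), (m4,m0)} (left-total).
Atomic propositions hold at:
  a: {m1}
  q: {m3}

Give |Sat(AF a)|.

3

AF a: least fixpoint, start Z0 = {m1}, add states with every successor in Z. Z1 = {m0, m1}; Z2 = {m0, m1, m4}; fixed.
Sat(AF a) = {m0, m1, m4}
|Sat(AF a)| = |{m0, m1, m4}| = 3.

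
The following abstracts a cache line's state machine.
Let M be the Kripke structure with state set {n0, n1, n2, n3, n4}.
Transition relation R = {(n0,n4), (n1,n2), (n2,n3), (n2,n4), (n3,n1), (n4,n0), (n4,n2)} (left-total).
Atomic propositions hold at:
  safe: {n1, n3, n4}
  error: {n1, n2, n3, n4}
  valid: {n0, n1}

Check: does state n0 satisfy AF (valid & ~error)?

Yes

Sat(~error) = {n0}
Sat(valid & ~error) = {n0}
AF (valid & ~error): least fixpoint, start Z0 = {n0}, add states with every successor in Z. Already a fixed point.
Sat(AF (valid & ~error)) = {n0}
n0 ∈ Sat(AF (valid & ~error)) = {n0}, so the formula holds at n0.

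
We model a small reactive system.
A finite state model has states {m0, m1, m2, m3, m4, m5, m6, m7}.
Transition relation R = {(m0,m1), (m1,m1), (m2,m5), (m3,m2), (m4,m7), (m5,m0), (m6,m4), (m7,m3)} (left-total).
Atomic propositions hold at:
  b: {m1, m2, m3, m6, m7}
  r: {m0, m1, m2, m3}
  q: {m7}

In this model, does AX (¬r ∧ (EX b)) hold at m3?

No

Sat(¬r) = {m4, m5, m6, m7}
Sat(EX b) = {s : some successor in {m1, m2, m3, m6, m7}} = {m0, m1, m3, m4, m7}
Sat(¬r ∧ (EX b)) = {m4, m7}
Sat(AX (¬r ∧ (EX b))) = {s : every successor in {m4, m7}} = {m4, m6}
m3 ∉ Sat(AX (¬r ∧ (EX b))) = {m4, m6}, so the formula does not hold at m3.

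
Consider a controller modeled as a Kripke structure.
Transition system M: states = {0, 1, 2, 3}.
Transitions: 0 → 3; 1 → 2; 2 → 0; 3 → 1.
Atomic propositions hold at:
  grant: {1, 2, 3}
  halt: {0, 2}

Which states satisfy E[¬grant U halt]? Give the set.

{0, 2}

Sat(¬grant) = {0}
E[¬grant U halt]: least fixpoint, start Z0 = Sat(halt) = {0, 2}, add states in Sat(¬grant) with some successor in Z. Already a fixed point.
Sat(E[¬grant U halt]) = {0, 2}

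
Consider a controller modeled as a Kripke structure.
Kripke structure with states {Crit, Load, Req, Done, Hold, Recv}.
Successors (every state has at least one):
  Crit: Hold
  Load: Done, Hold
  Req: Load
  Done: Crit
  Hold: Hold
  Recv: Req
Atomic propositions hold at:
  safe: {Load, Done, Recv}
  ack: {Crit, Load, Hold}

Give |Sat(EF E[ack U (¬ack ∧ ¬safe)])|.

2

Sat(¬ack) = {Req, Done, Recv}
Sat(¬safe) = {Crit, Req, Hold}
Sat(¬ack ∧ ¬safe) = {Req}
E[ack U (¬ack ∧ ¬safe)]: least fixpoint, start Z0 = Sat((¬ack ∧ ¬safe)) = {Req}, add states in Sat(ack) with some successor in Z. Already a fixed point.
Sat(E[ack U (¬ack ∧ ¬safe)]) = {Req}
EF E[ack U (¬ack ∧ ¬safe)]: least fixpoint, start Z0 = {Req}, add states with some successor in Z. Z1 = {Req, Recv}; fixed.
Sat(EF E[ack U (¬ack ∧ ¬safe)]) = {Req, Recv}
|Sat(EF E[ack U (¬ack ∧ ¬safe)])| = |{Req, Recv}| = 2.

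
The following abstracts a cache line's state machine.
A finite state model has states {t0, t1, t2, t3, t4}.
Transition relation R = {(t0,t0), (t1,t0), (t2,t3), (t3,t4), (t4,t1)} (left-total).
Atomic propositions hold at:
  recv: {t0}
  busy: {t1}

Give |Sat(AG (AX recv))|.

2

Sat(AX recv) = {s : every successor in {t0}} = {t0, t1}
AG (AX recv): greatest fixpoint, start Z0 = {t0, t1}, keep only states in Sat with every successor in Z. Already a fixed point.
Sat(AG (AX recv)) = {t0, t1}
|Sat(AG (AX recv))| = |{t0, t1}| = 2.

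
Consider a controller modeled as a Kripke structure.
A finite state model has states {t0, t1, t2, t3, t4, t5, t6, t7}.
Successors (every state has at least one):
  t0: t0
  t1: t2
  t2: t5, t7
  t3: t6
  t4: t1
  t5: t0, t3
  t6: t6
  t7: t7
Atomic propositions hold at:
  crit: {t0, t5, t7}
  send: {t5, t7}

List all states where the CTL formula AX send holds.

Sat(AX send) = {s : every successor in {t5, t7}} = {t2, t7}

{t2, t7}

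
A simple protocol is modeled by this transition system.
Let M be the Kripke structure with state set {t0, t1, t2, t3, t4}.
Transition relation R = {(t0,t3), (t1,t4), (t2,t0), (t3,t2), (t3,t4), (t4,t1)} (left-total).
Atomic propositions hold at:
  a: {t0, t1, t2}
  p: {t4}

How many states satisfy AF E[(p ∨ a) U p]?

Sat(p ∨ a) = {t0, t1, t2, t4}
E[(p ∨ a) U p]: least fixpoint, start Z0 = Sat(p) = {t4}, add states in Sat(p ∨ a) with some successor in Z. Z1 = {t1, t4}; fixed.
Sat(E[(p ∨ a) U p]) = {t1, t4}
AF E[(p ∨ a) U p]: least fixpoint, start Z0 = {t1, t4}, add states with every successor in Z. Already a fixed point.
Sat(AF E[(p ∨ a) U p]) = {t1, t4}
|Sat(AF E[(p ∨ a) U p])| = |{t1, t4}| = 2.

2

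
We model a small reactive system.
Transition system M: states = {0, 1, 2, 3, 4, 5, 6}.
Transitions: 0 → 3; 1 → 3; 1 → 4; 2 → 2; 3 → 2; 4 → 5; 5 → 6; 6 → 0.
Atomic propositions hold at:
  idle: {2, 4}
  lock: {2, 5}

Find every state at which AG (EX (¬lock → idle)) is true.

{2, 3}

Sat(¬lock) = {0, 1, 3, 4, 6}
Sat(¬lock → idle) = {2, 4, 5}
Sat(EX (¬lock → idle)) = {s : some successor in {2, 4, 5}} = {1, 2, 3, 4}
AG (EX (¬lock → idle)): greatest fixpoint, start Z0 = {1, 2, 3, 4}, keep only states in Sat with every successor in Z. Z1 = {1, 2, 3}; Z2 = {2, 3}; fixed.
Sat(AG (EX (¬lock → idle))) = {2, 3}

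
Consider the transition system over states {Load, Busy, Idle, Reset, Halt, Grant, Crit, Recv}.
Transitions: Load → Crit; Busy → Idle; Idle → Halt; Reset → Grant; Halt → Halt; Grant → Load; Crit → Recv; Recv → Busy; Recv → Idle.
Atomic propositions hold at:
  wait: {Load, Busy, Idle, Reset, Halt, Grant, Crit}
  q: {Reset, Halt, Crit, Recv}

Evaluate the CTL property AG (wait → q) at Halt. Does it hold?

Sat(wait → q) = {Reset, Halt, Crit, Recv}
AG (wait → q): greatest fixpoint, start Z0 = {Reset, Halt, Crit, Recv}, keep only states in Sat with every successor in Z. Z1 = {Halt, Crit}; Z2 = {Halt}; fixed.
Sat(AG (wait → q)) = {Halt}
Halt ∈ Sat(AG (wait → q)) = {Halt}, so the formula holds at Halt.

Yes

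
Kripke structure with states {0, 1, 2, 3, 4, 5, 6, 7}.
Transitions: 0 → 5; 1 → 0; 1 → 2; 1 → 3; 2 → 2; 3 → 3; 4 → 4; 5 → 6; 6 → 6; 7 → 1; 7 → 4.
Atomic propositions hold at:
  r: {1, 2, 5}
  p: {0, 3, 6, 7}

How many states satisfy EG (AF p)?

AF p: least fixpoint, start Z0 = {0, 3, 6, 7}, add states with every successor in Z. Z1 = {0, 3, 5, 6, 7}; fixed.
Sat(AF p) = {0, 3, 5, 6, 7}
EG (AF p): greatest fixpoint, start Z0 = {0, 3, 5, 6, 7}, keep only states in Sat with some successor in Z. Z1 = {0, 3, 5, 6}; fixed.
Sat(EG (AF p)) = {0, 3, 5, 6}
|Sat(EG (AF p))| = |{0, 3, 5, 6}| = 4.

4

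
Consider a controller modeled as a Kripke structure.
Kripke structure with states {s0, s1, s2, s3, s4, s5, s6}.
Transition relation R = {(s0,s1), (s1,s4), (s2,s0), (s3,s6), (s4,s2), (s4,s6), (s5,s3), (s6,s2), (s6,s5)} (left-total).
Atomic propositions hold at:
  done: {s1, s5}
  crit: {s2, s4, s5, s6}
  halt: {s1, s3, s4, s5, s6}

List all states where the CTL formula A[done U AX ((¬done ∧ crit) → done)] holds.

Sat(¬done) = {s0, s2, s3, s4, s6}
Sat(¬done ∧ crit) = {s2, s4, s6}
Sat((¬done ∧ crit) → done) = {s0, s1, s3, s5}
Sat(AX ((¬done ∧ crit) → done)) = {s : every successor in {s0, s1, s3, s5}} = {s0, s2, s5}
A[done U AX ((¬done ∧ crit) → done)]: least fixpoint, start Z0 = Sat(AX ((¬done ∧ crit) → done)) = {s0, s2, s5}, add states in Sat(done) with every successor in Z. Already a fixed point.
Sat(A[done U AX ((¬done ∧ crit) → done)]) = {s0, s2, s5}

{s0, s2, s5}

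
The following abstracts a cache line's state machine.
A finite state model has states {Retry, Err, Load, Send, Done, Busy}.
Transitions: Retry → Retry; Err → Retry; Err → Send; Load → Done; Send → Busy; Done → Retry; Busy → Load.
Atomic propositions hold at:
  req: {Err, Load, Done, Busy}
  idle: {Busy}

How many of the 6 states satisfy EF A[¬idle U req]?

Sat(¬idle) = {Retry, Err, Load, Send, Done}
A[¬idle U req]: least fixpoint, start Z0 = Sat(req) = {Err, Load, Done, Busy}, add states in Sat(¬idle) with every successor in Z. Z1 = {Err, Load, Send, Done, Busy}; fixed.
Sat(A[¬idle U req]) = {Err, Load, Send, Done, Busy}
EF A[¬idle U req]: least fixpoint, start Z0 = {Err, Load, Send, Done, Busy}, add states with some successor in Z. Already a fixed point.
Sat(EF A[¬idle U req]) = {Err, Load, Send, Done, Busy}
|Sat(EF A[¬idle U req])| = |{Err, Load, Send, Done, Busy}| = 5.

5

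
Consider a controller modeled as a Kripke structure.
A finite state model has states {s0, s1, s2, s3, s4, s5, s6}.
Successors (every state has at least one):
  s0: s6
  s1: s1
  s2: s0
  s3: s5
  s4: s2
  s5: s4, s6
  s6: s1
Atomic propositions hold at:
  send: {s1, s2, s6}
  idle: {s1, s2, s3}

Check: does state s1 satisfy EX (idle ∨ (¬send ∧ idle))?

Yes

Sat(¬send) = {s0, s3, s4, s5}
Sat(¬send ∧ idle) = {s3}
Sat(idle ∨ (¬send ∧ idle)) = {s1, s2, s3}
Sat(EX (idle ∨ (¬send ∧ idle))) = {s : some successor in {s1, s2, s3}} = {s1, s4, s6}
s1 ∈ Sat(EX (idle ∨ (¬send ∧ idle))) = {s1, s4, s6}, so the formula holds at s1.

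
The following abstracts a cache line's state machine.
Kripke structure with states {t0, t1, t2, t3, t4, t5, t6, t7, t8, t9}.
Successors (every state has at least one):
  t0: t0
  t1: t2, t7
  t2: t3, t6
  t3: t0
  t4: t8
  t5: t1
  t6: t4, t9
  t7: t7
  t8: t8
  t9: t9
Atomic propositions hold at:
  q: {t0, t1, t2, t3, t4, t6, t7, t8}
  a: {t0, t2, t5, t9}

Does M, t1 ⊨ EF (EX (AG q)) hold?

AG q: greatest fixpoint, start Z0 = {t0, t1, t2, t3, t4, t6, t7, t8}, keep only states in Sat with every successor in Z. Z1 = {t0, t1, t2, t3, t4, t7, t8}; Z2 = {t0, t1, t3, t4, t7, t8}; Z3 = {t0, t3, t4, t7, t8}; fixed.
Sat(AG q) = {t0, t3, t4, t7, t8}
Sat(EX (AG q)) = {s : some successor in {t0, t3, t4, t7, t8}} = {t0, t1, t2, t3, t4, t6, t7, t8}
EF (EX (AG q)): least fixpoint, start Z0 = {t0, t1, t2, t3, t4, t6, t7, t8}, add states with some successor in Z. Z1 = {t0, t1, t2, t3, t4, t5, t6, t7, t8}; fixed.
Sat(EF (EX (AG q))) = {t0, t1, t2, t3, t4, t5, t6, t7, t8}
t1 ∈ Sat(EF (EX (AG q))) = {t0, t1, t2, t3, t4, t5, t6, t7, t8}, so the formula holds at t1.

Yes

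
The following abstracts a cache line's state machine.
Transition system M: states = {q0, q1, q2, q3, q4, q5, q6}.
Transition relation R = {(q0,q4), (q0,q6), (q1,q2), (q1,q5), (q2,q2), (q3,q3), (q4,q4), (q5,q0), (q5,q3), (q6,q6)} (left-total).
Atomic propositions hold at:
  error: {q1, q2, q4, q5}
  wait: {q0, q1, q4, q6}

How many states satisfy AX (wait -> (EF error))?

EF error: least fixpoint, start Z0 = {q1, q2, q4, q5}, add states with some successor in Z. Z1 = {q0, q1, q2, q4, q5}; fixed.
Sat(EF error) = {q0, q1, q2, q4, q5}
Sat(wait -> (EF error)) = {q0, q1, q2, q3, q4, q5}
Sat(AX (wait -> (EF error))) = {s : every successor in {q0, q1, q2, q3, q4, q5}} = {q1, q2, q3, q4, q5}
|Sat(AX (wait -> (EF error)))| = |{q1, q2, q3, q4, q5}| = 5.

5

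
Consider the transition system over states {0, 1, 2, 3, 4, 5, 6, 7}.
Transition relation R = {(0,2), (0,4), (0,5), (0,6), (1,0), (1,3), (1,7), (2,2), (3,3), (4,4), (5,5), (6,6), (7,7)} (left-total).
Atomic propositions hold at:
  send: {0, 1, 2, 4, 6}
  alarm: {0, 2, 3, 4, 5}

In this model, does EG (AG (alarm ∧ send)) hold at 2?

Yes

Sat(alarm ∧ send) = {0, 2, 4}
AG (alarm ∧ send): greatest fixpoint, start Z0 = {0, 2, 4}, keep only states in Sat with every successor in Z. Z1 = {2, 4}; fixed.
Sat(AG (alarm ∧ send)) = {2, 4}
EG (AG (alarm ∧ send)): greatest fixpoint, start Z0 = {2, 4}, keep only states in Sat with some successor in Z. Already a fixed point.
Sat(EG (AG (alarm ∧ send))) = {2, 4}
2 ∈ Sat(EG (AG (alarm ∧ send))) = {2, 4}, so the formula holds at 2.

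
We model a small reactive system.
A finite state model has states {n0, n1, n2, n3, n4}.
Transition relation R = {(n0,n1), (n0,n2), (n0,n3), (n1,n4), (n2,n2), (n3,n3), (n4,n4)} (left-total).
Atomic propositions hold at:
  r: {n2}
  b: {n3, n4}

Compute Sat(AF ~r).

Sat(~r) = {n0, n1, n3, n4}
AF ~r: least fixpoint, start Z0 = {n0, n1, n3, n4}, add states with every successor in Z. Already a fixed point.
Sat(AF ~r) = {n0, n1, n3, n4}

{n0, n1, n3, n4}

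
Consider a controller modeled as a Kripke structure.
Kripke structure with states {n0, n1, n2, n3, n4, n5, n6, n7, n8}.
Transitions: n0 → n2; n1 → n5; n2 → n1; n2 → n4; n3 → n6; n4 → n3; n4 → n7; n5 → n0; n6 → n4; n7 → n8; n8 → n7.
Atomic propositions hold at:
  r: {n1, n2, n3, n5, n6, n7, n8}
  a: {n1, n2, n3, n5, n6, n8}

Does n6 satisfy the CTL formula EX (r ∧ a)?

No

Sat(r ∧ a) = {n1, n2, n3, n5, n6, n8}
Sat(EX (r ∧ a)) = {s : some successor in {n1, n2, n3, n5, n6, n8}} = {n0, n1, n2, n3, n4, n7}
n6 ∉ Sat(EX (r ∧ a)) = {n0, n1, n2, n3, n4, n7}, so the formula does not hold at n6.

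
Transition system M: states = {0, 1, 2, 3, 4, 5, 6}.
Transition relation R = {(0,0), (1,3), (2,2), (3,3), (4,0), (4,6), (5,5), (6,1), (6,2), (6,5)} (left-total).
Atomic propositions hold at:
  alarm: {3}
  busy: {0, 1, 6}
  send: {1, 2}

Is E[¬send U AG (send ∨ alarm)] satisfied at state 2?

Sat(¬send) = {0, 3, 4, 5, 6}
Sat(send ∨ alarm) = {1, 2, 3}
AG (send ∨ alarm): greatest fixpoint, start Z0 = {1, 2, 3}, keep only states in Sat with every successor in Z. Already a fixed point.
Sat(AG (send ∨ alarm)) = {1, 2, 3}
E[¬send U AG (send ∨ alarm)]: least fixpoint, start Z0 = Sat(AG (send ∨ alarm)) = {1, 2, 3}, add states in Sat(¬send) with some successor in Z. Z1 = {1, 2, 3, 6}; Z2 = {1, 2, 3, 4, 6}; fixed.
Sat(E[¬send U AG (send ∨ alarm)]) = {1, 2, 3, 4, 6}
2 ∈ Sat(E[¬send U AG (send ∨ alarm)]) = {1, 2, 3, 4, 6}, so the formula holds at 2.

Yes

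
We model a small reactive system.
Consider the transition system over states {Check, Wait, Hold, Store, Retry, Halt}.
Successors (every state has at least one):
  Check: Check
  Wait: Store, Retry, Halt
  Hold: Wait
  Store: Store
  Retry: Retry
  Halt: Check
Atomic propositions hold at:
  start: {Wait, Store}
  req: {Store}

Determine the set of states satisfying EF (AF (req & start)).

Sat(req & start) = {Store}
AF (req & start): least fixpoint, start Z0 = {Store}, add states with every successor in Z. Already a fixed point.
Sat(AF (req & start)) = {Store}
EF (AF (req & start)): least fixpoint, start Z0 = {Store}, add states with some successor in Z. Z1 = {Wait, Store}; Z2 = {Wait, Hold, Store}; fixed.
Sat(EF (AF (req & start))) = {Wait, Hold, Store}

{Wait, Hold, Store}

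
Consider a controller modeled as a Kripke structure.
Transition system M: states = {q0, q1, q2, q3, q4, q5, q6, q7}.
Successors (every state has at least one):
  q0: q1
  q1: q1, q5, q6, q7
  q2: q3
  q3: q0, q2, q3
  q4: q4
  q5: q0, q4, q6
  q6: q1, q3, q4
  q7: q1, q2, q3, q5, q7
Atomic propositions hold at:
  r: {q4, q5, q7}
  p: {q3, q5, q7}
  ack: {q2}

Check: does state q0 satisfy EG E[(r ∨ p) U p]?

No

Sat(r ∨ p) = {q3, q4, q5, q7}
E[(r ∨ p) U p]: least fixpoint, start Z0 = Sat(p) = {q3, q5, q7}, add states in Sat(r ∨ p) with some successor in Z. Already a fixed point.
Sat(E[(r ∨ p) U p]) = {q3, q5, q7}
EG E[(r ∨ p) U p]: greatest fixpoint, start Z0 = {q3, q5, q7}, keep only states in Sat with some successor in Z. Z1 = {q3, q7}; fixed.
Sat(EG E[(r ∨ p) U p]) = {q3, q7}
q0 ∉ Sat(EG E[(r ∨ p) U p]) = {q3, q7}, so the formula does not hold at q0.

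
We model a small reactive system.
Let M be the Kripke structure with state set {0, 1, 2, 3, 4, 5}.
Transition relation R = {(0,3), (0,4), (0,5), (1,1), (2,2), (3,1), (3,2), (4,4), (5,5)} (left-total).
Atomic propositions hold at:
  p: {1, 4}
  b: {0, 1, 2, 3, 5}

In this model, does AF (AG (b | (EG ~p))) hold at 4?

Sat(~p) = {0, 2, 3, 5}
EG ~p: greatest fixpoint, start Z0 = {0, 2, 3, 5}, keep only states in Sat with some successor in Z. Already a fixed point.
Sat(EG ~p) = {0, 2, 3, 5}
Sat(b | (EG ~p)) = {0, 1, 2, 3, 5}
AG (b | (EG ~p)): greatest fixpoint, start Z0 = {0, 1, 2, 3, 5}, keep only states in Sat with every successor in Z. Z1 = {1, 2, 3, 5}; fixed.
Sat(AG (b | (EG ~p))) = {1, 2, 3, 5}
AF (AG (b | (EG ~p))): least fixpoint, start Z0 = {1, 2, 3, 5}, add states with every successor in Z. Already a fixed point.
Sat(AF (AG (b | (EG ~p)))) = {1, 2, 3, 5}
4 ∉ Sat(AF (AG (b | (EG ~p)))) = {1, 2, 3, 5}, so the formula does not hold at 4.

No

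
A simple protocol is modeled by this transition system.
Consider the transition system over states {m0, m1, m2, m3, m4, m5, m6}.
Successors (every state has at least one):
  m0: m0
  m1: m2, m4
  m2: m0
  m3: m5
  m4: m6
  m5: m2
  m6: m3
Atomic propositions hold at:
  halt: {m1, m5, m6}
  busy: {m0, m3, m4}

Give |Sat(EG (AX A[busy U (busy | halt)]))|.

Sat(busy | halt) = {m0, m1, m3, m4, m5, m6}
A[busy U (busy | halt)]: least fixpoint, start Z0 = Sat((busy | halt)) = {m0, m1, m3, m4, m5, m6}, add states in Sat(busy) with every successor in Z. Already a fixed point.
Sat(A[busy U (busy | halt)]) = {m0, m1, m3, m4, m5, m6}
Sat(AX A[busy U (busy | halt)]) = {s : every successor in {m0, m1, m3, m4, m5, m6}} = {m0, m2, m3, m4, m6}
EG (AX A[busy U (busy | halt)]): greatest fixpoint, start Z0 = {m0, m2, m3, m4, m6}, keep only states in Sat with some successor in Z. Z1 = {m0, m2, m4, m6}; Z2 = {m0, m2, m4}; Z3 = {m0, m2}; fixed.
Sat(EG (AX A[busy U (busy | halt)])) = {m0, m2}
|Sat(EG (AX A[busy U (busy | halt)]))| = |{m0, m2}| = 2.

2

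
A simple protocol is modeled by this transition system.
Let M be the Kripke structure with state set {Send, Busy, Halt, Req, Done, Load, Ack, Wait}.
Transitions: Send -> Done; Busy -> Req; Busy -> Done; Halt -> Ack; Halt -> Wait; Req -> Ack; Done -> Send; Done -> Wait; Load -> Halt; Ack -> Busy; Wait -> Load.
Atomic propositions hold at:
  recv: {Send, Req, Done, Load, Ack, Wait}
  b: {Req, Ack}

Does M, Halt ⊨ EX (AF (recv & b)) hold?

Sat(recv & b) = {Req, Ack}
AF (recv & b): least fixpoint, start Z0 = {Req, Ack}, add states with every successor in Z. Already a fixed point.
Sat(AF (recv & b)) = {Req, Ack}
Sat(EX (AF (recv & b))) = {s : some successor in {Req, Ack}} = {Busy, Halt, Req}
Halt ∈ Sat(EX (AF (recv & b))) = {Busy, Halt, Req}, so the formula holds at Halt.

Yes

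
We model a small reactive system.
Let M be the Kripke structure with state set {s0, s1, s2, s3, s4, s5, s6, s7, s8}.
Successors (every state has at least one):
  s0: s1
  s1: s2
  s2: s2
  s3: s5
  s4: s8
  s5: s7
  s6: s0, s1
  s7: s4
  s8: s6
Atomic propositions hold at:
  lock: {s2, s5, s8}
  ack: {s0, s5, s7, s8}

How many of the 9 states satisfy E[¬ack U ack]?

Sat(¬ack) = {s1, s2, s3, s4, s6}
E[¬ack U ack]: least fixpoint, start Z0 = Sat(ack) = {s0, s5, s7, s8}, add states in Sat(¬ack) with some successor in Z. Z1 = {s0, s3, s4, s5, s6, s7, s8}; fixed.
Sat(E[¬ack U ack]) = {s0, s3, s4, s5, s6, s7, s8}
|Sat(E[¬ack U ack])| = |{s0, s3, s4, s5, s6, s7, s8}| = 7.

7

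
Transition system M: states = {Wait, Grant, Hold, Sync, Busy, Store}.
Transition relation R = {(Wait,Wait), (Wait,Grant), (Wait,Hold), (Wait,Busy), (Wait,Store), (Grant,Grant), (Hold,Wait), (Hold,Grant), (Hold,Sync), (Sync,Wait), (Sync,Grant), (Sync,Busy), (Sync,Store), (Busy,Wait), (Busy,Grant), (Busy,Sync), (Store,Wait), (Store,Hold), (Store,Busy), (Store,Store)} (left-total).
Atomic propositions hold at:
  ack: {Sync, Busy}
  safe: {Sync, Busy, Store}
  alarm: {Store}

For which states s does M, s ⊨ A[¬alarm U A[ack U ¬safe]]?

{Wait, Grant, Hold}

Sat(¬alarm) = {Wait, Grant, Hold, Sync, Busy}
Sat(¬safe) = {Wait, Grant, Hold}
A[ack U ¬safe]: least fixpoint, start Z0 = Sat(¬safe) = {Wait, Grant, Hold}, add states in Sat(ack) with every successor in Z. Already a fixed point.
Sat(A[ack U ¬safe]) = {Wait, Grant, Hold}
A[¬alarm U A[ack U ¬safe]]: least fixpoint, start Z0 = Sat(A[ack U ¬safe]) = {Wait, Grant, Hold}, add states in Sat(¬alarm) with every successor in Z. Already a fixed point.
Sat(A[¬alarm U A[ack U ¬safe]]) = {Wait, Grant, Hold}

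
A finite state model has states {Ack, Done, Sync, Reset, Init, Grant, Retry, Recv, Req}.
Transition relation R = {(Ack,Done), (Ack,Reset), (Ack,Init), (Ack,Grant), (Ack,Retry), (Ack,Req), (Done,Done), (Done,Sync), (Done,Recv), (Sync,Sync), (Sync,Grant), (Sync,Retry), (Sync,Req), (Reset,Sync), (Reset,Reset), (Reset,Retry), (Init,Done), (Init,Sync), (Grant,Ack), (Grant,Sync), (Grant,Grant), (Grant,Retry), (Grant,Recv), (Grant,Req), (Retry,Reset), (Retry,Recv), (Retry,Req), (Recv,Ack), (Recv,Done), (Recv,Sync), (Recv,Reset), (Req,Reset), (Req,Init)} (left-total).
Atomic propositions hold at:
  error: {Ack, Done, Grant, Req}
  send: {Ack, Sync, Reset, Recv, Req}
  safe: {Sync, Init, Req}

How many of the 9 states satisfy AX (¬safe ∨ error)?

1

Sat(¬safe) = {Ack, Done, Reset, Grant, Retry, Recv}
Sat(¬safe ∨ error) = {Ack, Done, Reset, Grant, Retry, Recv, Req}
Sat(AX (¬safe ∨ error)) = {s : every successor in {Ack, Done, Reset, Grant, Retry, Recv, Req}} = {Retry}
|Sat(AX (¬safe ∨ error))| = |{Retry}| = 1.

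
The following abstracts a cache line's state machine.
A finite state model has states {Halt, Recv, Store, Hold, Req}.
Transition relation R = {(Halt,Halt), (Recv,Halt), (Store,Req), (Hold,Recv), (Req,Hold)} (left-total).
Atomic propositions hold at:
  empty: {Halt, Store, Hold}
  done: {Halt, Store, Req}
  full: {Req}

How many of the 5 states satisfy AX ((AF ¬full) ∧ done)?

3

Sat(¬full) = {Halt, Recv, Store, Hold}
AF ¬full: least fixpoint, start Z0 = {Halt, Recv, Store, Hold}, add states with every successor in Z. Z1 = {Halt, Recv, Store, Hold, Req}; fixed.
Sat(AF ¬full) = {Halt, Recv, Store, Hold, Req}
Sat((AF ¬full) ∧ done) = {Halt, Store, Req}
Sat(AX ((AF ¬full) ∧ done)) = {s : every successor in {Halt, Store, Req}} = {Halt, Recv, Store}
|Sat(AX ((AF ¬full) ∧ done))| = |{Halt, Recv, Store}| = 3.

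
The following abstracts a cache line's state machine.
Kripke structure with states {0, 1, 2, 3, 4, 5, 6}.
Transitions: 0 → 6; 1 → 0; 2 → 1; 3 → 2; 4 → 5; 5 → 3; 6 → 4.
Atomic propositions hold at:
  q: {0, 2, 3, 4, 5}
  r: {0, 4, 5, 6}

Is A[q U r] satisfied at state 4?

Yes

A[q U r]: least fixpoint, start Z0 = Sat(r) = {0, 4, 5, 6}, add states in Sat(q) with every successor in Z. Already a fixed point.
Sat(A[q U r]) = {0, 4, 5, 6}
4 ∈ Sat(A[q U r]) = {0, 4, 5, 6}, so the formula holds at 4.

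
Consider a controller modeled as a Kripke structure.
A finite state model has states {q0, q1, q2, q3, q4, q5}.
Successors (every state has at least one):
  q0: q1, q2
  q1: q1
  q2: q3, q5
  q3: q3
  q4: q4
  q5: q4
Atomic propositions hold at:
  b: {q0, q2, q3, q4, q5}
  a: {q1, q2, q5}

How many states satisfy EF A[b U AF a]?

4

AF a: least fixpoint, start Z0 = {q1, q2, q5}, add states with every successor in Z. Z1 = {q0, q1, q2, q5}; fixed.
Sat(AF a) = {q0, q1, q2, q5}
A[b U AF a]: least fixpoint, start Z0 = Sat(AF a) = {q0, q1, q2, q5}, add states in Sat(b) with every successor in Z. Already a fixed point.
Sat(A[b U AF a]) = {q0, q1, q2, q5}
EF A[b U AF a]: least fixpoint, start Z0 = {q0, q1, q2, q5}, add states with some successor in Z. Already a fixed point.
Sat(EF A[b U AF a]) = {q0, q1, q2, q5}
|Sat(EF A[b U AF a])| = |{q0, q1, q2, q5}| = 4.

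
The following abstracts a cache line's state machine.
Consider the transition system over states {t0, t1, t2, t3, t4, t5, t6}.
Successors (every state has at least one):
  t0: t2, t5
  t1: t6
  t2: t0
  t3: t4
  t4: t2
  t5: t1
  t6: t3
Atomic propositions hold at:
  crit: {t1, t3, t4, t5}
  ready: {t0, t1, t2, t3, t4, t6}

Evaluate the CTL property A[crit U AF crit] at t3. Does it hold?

AF crit: least fixpoint, start Z0 = {t1, t3, t4, t5}, add states with every successor in Z. Z1 = {t1, t3, t4, t5, t6}; fixed.
Sat(AF crit) = {t1, t3, t4, t5, t6}
A[crit U AF crit]: least fixpoint, start Z0 = Sat(AF crit) = {t1, t3, t4, t5, t6}, add states in Sat(crit) with every successor in Z. Already a fixed point.
Sat(A[crit U AF crit]) = {t1, t3, t4, t5, t6}
t3 ∈ Sat(A[crit U AF crit]) = {t1, t3, t4, t5, t6}, so the formula holds at t3.

Yes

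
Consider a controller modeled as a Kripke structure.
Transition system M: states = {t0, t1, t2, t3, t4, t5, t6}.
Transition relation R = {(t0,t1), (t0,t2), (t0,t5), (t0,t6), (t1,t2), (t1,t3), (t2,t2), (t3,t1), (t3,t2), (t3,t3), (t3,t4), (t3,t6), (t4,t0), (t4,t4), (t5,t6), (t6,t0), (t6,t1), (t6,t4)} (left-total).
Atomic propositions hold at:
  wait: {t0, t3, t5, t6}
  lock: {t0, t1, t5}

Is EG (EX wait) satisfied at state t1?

Sat(EX wait) = {s : some successor in {t0, t3, t5, t6}} = {t0, t1, t3, t4, t5, t6}
EG (EX wait): greatest fixpoint, start Z0 = {t0, t1, t3, t4, t5, t6}, keep only states in Sat with some successor in Z. Already a fixed point.
Sat(EG (EX wait)) = {t0, t1, t3, t4, t5, t6}
t1 ∈ Sat(EG (EX wait)) = {t0, t1, t3, t4, t5, t6}, so the formula holds at t1.

Yes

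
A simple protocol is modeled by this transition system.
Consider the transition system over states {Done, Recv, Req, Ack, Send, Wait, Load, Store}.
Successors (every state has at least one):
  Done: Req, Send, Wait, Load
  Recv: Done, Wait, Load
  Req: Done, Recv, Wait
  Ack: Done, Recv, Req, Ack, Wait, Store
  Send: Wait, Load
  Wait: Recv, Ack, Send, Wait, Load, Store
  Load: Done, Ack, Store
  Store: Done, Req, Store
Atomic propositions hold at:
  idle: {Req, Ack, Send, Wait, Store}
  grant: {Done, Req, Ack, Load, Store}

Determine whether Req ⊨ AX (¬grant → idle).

No

Sat(¬grant) = {Recv, Send, Wait}
Sat(¬grant → idle) = {Done, Req, Ack, Send, Wait, Load, Store}
Sat(AX (¬grant → idle)) = {s : every successor in {Done, Req, Ack, Send, Wait, Load, Store}} = {Done, Recv, Send, Load, Store}
Req ∉ Sat(AX (¬grant → idle)) = {Done, Recv, Send, Load, Store}, so the formula does not hold at Req.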